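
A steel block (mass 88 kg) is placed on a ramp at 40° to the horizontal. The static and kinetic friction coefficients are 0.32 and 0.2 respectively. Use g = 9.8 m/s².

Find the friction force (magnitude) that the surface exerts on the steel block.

Perpendicular to the surface, N = m g cos θ = 88·9.8·cos 40° = 660.6 N.
For equilibrium along the incline, friction must balance the weight component: f = m g sin θ = 554.3 N up the slope.
Static friction can supply at most μ_s N = 211.4 N.
|554.3| exceeds 211.4 N, so the steel block slips down-slope; friction is kinetic, f = μ_k N = 0.2×660.6 = 132 N.

f ≈ 132 N (up the incline)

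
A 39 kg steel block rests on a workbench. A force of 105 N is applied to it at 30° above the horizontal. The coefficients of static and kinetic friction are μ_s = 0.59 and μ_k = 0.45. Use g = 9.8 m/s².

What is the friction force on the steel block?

Vertical equilibrium gives N = m g − P sin α = 329.7 N.
The horizontal driving force is P cos α = 90.93 N, so equilibrium needs friction f = 90.93 N.
μ_s N = 0.59 × 329.7 = 194.5 N.
90.93 ≤ 194.5 N → static; friction equals the required 90.9 N.

f ≈ 90.9 N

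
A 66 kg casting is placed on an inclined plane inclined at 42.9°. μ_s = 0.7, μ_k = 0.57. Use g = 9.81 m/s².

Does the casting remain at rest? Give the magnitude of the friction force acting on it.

N = m g cos θ = 474 N.
Down-slope weight component: m g sin θ = 441 N.
μ_s N = 332 N.
441 > 332 N, so it slides; kinetic friction f = μ_k N = 0.57×474 = 270 N.

f ≈ 270 N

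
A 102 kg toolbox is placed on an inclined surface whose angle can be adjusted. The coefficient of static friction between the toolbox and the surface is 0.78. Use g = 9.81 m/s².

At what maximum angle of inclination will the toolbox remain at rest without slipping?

At the slip threshold, m g sin θ = μ_s · m g cos θ, so tan θ = μ_s.
θ_max = arctan(0.78) = 38°.

θ_max ≈ 38°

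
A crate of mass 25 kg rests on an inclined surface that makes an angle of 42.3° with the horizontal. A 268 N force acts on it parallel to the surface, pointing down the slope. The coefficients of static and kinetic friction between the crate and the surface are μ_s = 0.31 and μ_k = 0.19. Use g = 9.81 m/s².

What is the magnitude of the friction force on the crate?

f ≈ 34.5 N (up the incline)

Perpendicular to the surface, N = m g cos θ = 25·9.81·cos 42.3° = 181.4 N.
The friction needed for equilibrium is m g sin θ + P = 165.1 + 268 = 433.1 N, measured positive up-slope.
Static friction can supply at most μ_s N = 56.23 N.
Since |433.1| > 56.23 N, static friction cannot hold it; the crate slides down the incline and kinetic friction applies: f = μ_k N = 0.19 × 181.4 = 34.5 N.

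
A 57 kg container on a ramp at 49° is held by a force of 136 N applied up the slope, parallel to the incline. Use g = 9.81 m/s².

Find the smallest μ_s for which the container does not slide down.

N = m g cos θ = 366.8 N.
Friction must make up the shortfall along the incline: f = m g sin θ − P = 422 − 136 = 286 N.
At the threshold f = μ_s N, so μ_s,min = 286/366.8 = 0.78.

μ_s,min ≈ 0.78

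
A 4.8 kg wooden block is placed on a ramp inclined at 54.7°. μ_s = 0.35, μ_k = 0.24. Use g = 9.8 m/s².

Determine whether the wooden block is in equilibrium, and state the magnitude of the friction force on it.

f ≈ 6.52 N

N = m g cos θ = 27.2 N.
Down-slope weight component: m g sin θ = 38.4 N.
μ_s N = 9.51 N.
38.4 > 9.51 N, so it slides; kinetic friction f = μ_k N = 0.24×27.2 = 6.52 N.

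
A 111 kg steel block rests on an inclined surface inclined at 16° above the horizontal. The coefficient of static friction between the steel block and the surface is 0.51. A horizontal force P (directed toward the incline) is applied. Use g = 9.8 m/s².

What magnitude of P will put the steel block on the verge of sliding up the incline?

P ≈ 1020 N

At impending motion up the slope, friction acts down-slope at its limit: f = μ_s N.
Perpendicular to the incline: N = m g cos θ + P sin θ.
Along the incline: P cos θ = m g sin θ + μ_s N = m g sin θ + μ_s (m g cos θ + P sin θ).
Solving, P (cos θ − μ_s sin θ) = m g (sin θ + μ_s cos θ), so P = 111×9.8×(sin 16° + 0.51 cos 16°)/(cos 16° − 0.51 sin 16°) = 1090×0.7659/0.8207 = 1020 N.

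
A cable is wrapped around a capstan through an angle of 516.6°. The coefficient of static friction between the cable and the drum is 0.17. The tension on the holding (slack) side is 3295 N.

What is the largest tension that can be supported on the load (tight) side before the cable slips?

At impending slip the capstan equation gives T₂/T₁ = e^{μβ} with β in radians.
β = 516.6° × π/180 = 9.016 rad.
e^{μβ} = e^{0.17×9.016} = 4.631.
T₂ = T₁ · e^{μβ} = 3295 × 4.631 = 15300 N.

T_max ≈ 15300 N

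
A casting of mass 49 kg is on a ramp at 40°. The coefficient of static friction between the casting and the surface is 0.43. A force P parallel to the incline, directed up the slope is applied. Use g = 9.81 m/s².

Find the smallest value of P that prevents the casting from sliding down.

P_min ≈ 151 N

The casting tends to slide down (tan θ > μ_s), so at the point of impending slip friction acts up-slope at its limit: f = μ_s N.
P is parallel to the surface, so N = m g cos θ = 368 N.
Along the incline: P + μ_s N = m g sin θ, so P = 309 − 0.43×368 = 151 N.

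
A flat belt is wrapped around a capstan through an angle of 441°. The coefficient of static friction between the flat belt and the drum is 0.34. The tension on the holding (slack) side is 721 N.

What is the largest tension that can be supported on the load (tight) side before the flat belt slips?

At impending slip the capstan equation gives T₂/T₁ = e^{μβ} with β in radians.
β = 441° × π/180 = 7.697 rad.
e^{μβ} = e^{0.34×7.697} = 13.69.
T₂ = T₁ · e^{μβ} = 721 × 13.69 = 9870 N.

T_max ≈ 9870 N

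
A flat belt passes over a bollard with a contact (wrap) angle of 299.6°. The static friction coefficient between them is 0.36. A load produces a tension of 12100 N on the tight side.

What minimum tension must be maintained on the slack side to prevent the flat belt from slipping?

T_min ≈ 1840 N

Capstan equation at impending slip: T_tight/T_slack = e^{μβ}.
β = 299.6° = 5.229 rad; e^{μβ} = e^{0.36×5.229} = 6.57.
T_slack = T_tight / e^{μβ} = 12100 / 6.57 = 1840 N.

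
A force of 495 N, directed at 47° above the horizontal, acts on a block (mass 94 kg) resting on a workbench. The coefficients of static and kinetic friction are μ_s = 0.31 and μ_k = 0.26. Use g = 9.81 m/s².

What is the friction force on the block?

f ≈ 146 N

The vertical component of P reduces the normal force: N = m g − P sin α = 922.1 − 362 = 560.1 N.
The horizontal driving force is P cos α = 337.6 N, so equilibrium needs friction f = 337.6 N.
The static-friction limit is μ_s N = 173.6 N.
337.6 > 173.6 N → the block slides; f = μ_k N = 0.26×560.1 = 146 N.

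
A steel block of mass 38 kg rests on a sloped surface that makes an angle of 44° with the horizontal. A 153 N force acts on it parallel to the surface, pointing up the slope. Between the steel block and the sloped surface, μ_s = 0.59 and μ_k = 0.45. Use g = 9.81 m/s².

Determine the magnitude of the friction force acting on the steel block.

f ≈ 106 N (up the incline)

Normal force: N = m g cos θ = 38 × 9.81 × cos 44° = 268.2 N.
For equilibrium along the incline the friction force must supply f = m g sin θ − P = 259 − 153 = 106 N (positive meaning up-slope).
Maximum static friction available: μ_s N = 0.59 × 268.2 = 158.2 N.
Since |106| ≤ 158.2 N, static friction is sufficient; f equals the required value, not μ_s N.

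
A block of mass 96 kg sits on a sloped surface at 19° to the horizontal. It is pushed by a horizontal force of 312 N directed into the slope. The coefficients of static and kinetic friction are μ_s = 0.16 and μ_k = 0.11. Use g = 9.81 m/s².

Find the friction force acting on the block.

The horizontal push has a component P sin θ into the surface, so N = m g cos θ + P sin θ = 890.5 + 101.6 = 992 N.
Along the incline, the net driving force (taking up-slope positive) is P cos θ − m g sin θ = 295 − 306.6 = -11.61 N, so equilibrium requires friction f = 11.61 N (up-slope).
Maximum static friction: μ_s N = 0.16 × 992 = 158.7 N.
Since 11.61 N is within the 158.7 N limit, the block stays put and friction is exactly 11.6 N.

f ≈ 11.6 N (up the incline)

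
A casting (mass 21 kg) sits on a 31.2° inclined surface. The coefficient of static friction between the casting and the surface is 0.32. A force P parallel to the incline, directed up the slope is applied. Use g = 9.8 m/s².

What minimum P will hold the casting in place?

The casting tends to slide down (tan θ > μ_s), so at the point of impending slip friction acts up-slope at its limit: f = μ_s N.
P is parallel to the surface, so N = m g cos θ = 176 N.
Along the incline: P + μ_s N = m g sin θ, so P = 107 − 0.32×176 = 50.3 N.

P_min ≈ 50.3 N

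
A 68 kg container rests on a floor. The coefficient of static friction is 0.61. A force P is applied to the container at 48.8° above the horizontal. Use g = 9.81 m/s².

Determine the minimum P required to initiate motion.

P ≈ 364 N

N = m g − P sin α (the pull lifts the container).
At impending slip, P cos α = μ_s N = μ_s (m g − P sin α).
Solving: P (cos α + μ_s sin α) = μ_s m g → P = 0.61×667/(cos 48.8° + 0.61 sin 48.8°) = 407/1.118 = 364 N.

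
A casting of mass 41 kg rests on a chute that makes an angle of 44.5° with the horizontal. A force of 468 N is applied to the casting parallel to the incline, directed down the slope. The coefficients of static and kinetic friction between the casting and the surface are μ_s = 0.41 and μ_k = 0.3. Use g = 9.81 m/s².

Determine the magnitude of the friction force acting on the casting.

f ≈ 86.1 N (up the incline)

Perpendicular to the surface, N = m g cos θ = 41·9.81·cos 44.5° = 286.9 N.
The friction needed for equilibrium is m g sin θ + P = 281.9 + 468 = 749.9 N, measured positive up-slope.
The static-friction ceiling is μ_s N = 0.41 × 286.9 = 117.6 N.
Since |749.9| > 117.6 N, static friction cannot hold it; the casting slides down the incline and kinetic friction applies: f = μ_k N = 0.3 × 286.9 = 86.1 N.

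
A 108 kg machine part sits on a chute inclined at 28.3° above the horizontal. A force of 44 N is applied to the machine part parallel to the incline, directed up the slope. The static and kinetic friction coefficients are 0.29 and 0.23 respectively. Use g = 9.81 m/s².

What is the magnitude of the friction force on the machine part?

f ≈ 215 N (up the incline)

Normal force: N = m g cos θ = 108 × 9.81 × cos 28.3° = 932.8 N.
Parallel to the incline, ΣF = 0 gives f = m g sin θ − P = 502.3 − 44 = 458.3 N (up-slope positive).
Maximum static friction available: μ_s N = 0.29 × 932.8 = 270.5 N.
Since |458.3| > 270.5 N, static friction cannot hold it; the machine part slides down the incline and kinetic friction applies: f = μ_k N = 0.23 × 932.8 = 215 N.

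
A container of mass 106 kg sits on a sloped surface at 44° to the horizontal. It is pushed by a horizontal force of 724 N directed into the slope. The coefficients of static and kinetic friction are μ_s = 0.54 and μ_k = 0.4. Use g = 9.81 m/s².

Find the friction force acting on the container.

f ≈ 202 N (up the incline)

Resolve perpendicular to the incline: N = m g cos θ + P sin θ = 106×9.81×cos 44° + 724×sin 44° = 1251 N.
Along the incline, the net driving force (taking up-slope positive) is P cos θ − m g sin θ = 520.8 − 722.3 = -201.5 N, so equilibrium requires friction f = 201.5 N (up-slope).
The limit of static friction is μ_s N = 675.5 N.
Since 201.5 N is within the 675.5 N limit, the container stays put and friction is exactly 202 N.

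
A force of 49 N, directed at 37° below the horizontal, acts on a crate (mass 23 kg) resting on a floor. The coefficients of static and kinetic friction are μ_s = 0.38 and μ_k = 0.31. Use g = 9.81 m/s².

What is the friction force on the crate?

The vertical component of P adds to the normal force: N = m g + P sin α = 225.6 + 29.49 = 255.1 N.
Horizontally, friction must balance P cos α = 39.13 N.
The static-friction limit is μ_s N = 96.95 N.
39.13 ≤ 96.95 N → static; friction equals the required 39.1 N.

f ≈ 39.1 N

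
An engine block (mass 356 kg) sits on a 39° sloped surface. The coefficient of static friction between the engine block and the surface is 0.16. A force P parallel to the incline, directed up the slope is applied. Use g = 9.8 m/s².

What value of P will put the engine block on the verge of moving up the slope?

P ≈ 2630 N

At impending motion up the slope, friction acts down-slope at its limit: f = μ_s N.
P is parallel to the surface, so N = m g cos θ = 2710 N.
Along the incline: P = m g sin θ + μ_s N = 2200 + 0.16×2710 = 2630 N.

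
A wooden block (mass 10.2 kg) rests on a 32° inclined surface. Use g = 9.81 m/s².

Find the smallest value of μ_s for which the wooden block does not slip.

μ_s,min ≈ 0.625

At the slip threshold m g sin θ = μ_s m g cos θ, so μ_s,min = tan θ.
μ_s,min = tan 32° = 0.625.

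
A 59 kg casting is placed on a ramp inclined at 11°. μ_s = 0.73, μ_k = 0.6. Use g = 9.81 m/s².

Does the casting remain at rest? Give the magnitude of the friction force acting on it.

N = m g cos θ = 568 N.
Down-slope weight component: m g sin θ = 110 N.
μ_s N = 415 N.
110 ≤ 415 N, so it stays put; friction = 110 N.

f ≈ 110 N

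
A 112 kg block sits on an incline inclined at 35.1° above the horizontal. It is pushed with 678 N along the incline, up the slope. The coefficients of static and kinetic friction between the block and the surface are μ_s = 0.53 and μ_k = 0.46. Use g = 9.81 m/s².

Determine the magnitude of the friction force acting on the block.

f ≈ 46.2 N (down the incline)

The normal reaction is N = m g cos θ = 898.9 N.
For equilibrium along the incline the friction force must supply f = m g sin θ − P = 631.8 − 678 = -46.23 N (positive meaning up-slope).
Maximum static friction available: μ_s N = 0.53 × 898.9 = 476.4 N.
Since |-46.23| ≤ 476.4 N, no slip — friction simply equals what equilibrium demands.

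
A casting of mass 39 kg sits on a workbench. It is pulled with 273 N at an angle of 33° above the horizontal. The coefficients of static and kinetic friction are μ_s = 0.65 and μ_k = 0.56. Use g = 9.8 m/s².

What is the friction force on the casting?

f ≈ 131 N

N = m g − P sin α = 382.2 − 273×sin 33° = 233.5 N.
Horizontally, friction must balance P cos α = 229 N.
μ_s N = 0.65 × 233.5 = 151.8 N.
229 > 151.8 N → the casting slides; f = μ_k N = 0.56×233.5 = 131 N.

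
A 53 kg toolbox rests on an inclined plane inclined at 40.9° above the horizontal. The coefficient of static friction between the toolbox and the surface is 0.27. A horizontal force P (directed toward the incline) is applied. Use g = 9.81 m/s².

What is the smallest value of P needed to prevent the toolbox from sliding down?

The toolbox tends to slide down (tan θ > μ_s), so at the point of impending slip friction acts up-slope at its limit: f = μ_s N.
Perpendicular to the incline: N = m g cos θ + P sin θ.
Along the incline: P cos θ + μ_s N = m g sin θ, i.e. P cos θ + μ_s (m g cos θ + P sin θ) = m g sin θ.
Solving, P (cos θ + μ_s sin θ) = m g (sin θ − μ_s cos θ), so P = 520×0.4507/0.9326 = 251 N.

P_min ≈ 251 N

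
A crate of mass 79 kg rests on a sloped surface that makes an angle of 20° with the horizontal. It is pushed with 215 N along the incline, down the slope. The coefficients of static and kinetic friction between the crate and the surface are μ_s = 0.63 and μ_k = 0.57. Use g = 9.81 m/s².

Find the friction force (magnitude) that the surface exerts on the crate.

f ≈ 415 N (up the incline)

Normal force: N = m g cos θ = 79 × 9.81 × cos 20° = 728.3 N.
Parallel to the incline, ΣF = 0 gives f = m g sin θ + P = 265.1 + 215 = 480.1 N (up-slope positive).
Maximum static friction available: μ_s N = 0.63 × 728.3 = 458.8 N.
Since |480.1| > 458.8 N, static friction cannot hold it; the crate slides down the incline and kinetic friction applies: f = μ_k N = 0.57 × 728.3 = 415 N.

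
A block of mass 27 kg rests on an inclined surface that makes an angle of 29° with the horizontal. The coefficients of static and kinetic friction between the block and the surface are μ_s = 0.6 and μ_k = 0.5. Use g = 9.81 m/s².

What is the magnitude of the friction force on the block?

f ≈ 128 N (up the incline)

The normal reaction is N = m g cos θ = 231.7 N.
Along the slope the weight component is m g sin θ = 128.4 N; friction must supply exactly this, acting up-slope.
Maximum static friction available: μ_s N = 0.6 × 231.7 = 139 N.
Since |128.4| ≤ 139 N, static friction is sufficient; f equals the required value, not μ_s N.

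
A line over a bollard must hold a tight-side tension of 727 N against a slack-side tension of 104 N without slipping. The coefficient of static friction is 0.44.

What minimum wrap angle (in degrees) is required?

β_min ≈ 253°

T₂/T₁ = e^{μβ} → β = ln(T₂/T₁)/μ.
β = ln(727/104)/0.44 = 1.945/0.44 = 4.419 rad.
In degrees: β = 4.419 × 180/π = 253°.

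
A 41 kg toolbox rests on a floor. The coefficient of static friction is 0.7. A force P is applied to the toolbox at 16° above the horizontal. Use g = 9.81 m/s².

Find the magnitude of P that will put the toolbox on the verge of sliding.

N = m g − P sin α (the pull lifts the toolbox).
At impending slip, P cos α = μ_s N = μ_s (m g − P sin α).
Solving: P (cos α + μ_s sin α) = μ_s m g → P = 0.7×402/(cos 16° + 0.7 sin 16°) = 282/1.154 = 244 N.

P ≈ 244 N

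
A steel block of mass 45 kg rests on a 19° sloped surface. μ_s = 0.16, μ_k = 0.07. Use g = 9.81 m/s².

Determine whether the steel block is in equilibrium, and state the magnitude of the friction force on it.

N = m g cos θ = 417 N.
Down-slope weight component: m g sin θ = 144 N.
μ_s N = 66.8 N.
144 > 66.8 N, so it slides; kinetic friction f = μ_k N = 0.07×417 = 29.2 N.

f ≈ 29.2 N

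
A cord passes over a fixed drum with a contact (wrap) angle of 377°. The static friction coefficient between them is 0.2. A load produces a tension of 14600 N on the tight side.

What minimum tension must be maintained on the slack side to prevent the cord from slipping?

Capstan equation at impending slip: T_tight/T_slack = e^{μβ}.
β = 377° = 6.58 rad; e^{μβ} = e^{0.2×6.58} = 3.728.
T_slack = T_tight / e^{μβ} = 14600 / 3.728 = 3920 N.

T_min ≈ 3920 N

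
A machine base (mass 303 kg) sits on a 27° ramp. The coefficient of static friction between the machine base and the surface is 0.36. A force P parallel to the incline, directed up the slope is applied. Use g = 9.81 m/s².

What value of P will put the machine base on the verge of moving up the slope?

P ≈ 2300 N

At impending motion up the slope, friction acts down-slope at its limit: f = μ_s N.
P is parallel to the surface, so N = m g cos θ = 2650 N.
Along the incline: P = m g sin θ + μ_s N = 1350 + 0.36×2650 = 2300 N.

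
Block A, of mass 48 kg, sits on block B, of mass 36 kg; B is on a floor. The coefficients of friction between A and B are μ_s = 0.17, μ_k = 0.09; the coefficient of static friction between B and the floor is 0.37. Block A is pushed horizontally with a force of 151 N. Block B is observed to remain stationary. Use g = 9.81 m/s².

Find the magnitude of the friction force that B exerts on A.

Between the blocks, N₁ = m_A g = 470.9 N.
So the A–B interface can sustain at most μ_s N₁ = 80.05 N of static friction.
P = 151 N exceeds that limit, so A slips over B and the interface friction becomes kinetic: f₁ = μ_k N₁ = 0.09×470.9 = 42.4 N.
B experiences an equal 42.4 N forward from A (third law). B is in equilibrium, so the floor supplies f₂ = 42.4 N of static friction (limit μ_s(m_A+m_B)g = 304.9 N, not exceeded).

f ≈ 42.4 N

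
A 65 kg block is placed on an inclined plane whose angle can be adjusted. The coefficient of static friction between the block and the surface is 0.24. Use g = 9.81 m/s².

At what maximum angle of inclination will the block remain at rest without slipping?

θ_max ≈ 13.5°

At the slip threshold, m g sin θ = μ_s · m g cos θ, so tan θ = μ_s.
θ_max = arctan(0.24) = 13.5°.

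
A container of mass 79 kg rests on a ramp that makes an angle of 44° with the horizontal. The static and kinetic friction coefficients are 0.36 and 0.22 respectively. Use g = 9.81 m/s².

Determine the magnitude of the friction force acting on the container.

Normal force: N = m g cos θ = 79 × 9.81 × cos 44° = 557.5 N.
Along the slope the weight component is m g sin θ = 538.4 N; friction must supply exactly this, acting up-slope.
Static friction can supply at most μ_s N = 200.7 N.
Since |538.4| > 200.7 N, static friction cannot hold it; the container slides down the incline and kinetic friction applies: f = μ_k N = 0.22 × 557.5 = 123 N.

f ≈ 123 N (up the incline)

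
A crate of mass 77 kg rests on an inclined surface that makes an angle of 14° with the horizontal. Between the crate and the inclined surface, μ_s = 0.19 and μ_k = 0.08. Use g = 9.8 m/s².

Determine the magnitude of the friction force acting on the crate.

f ≈ 58.6 N (up the incline)

Normal force: N = m g cos θ = 77 × 9.8 × cos 14° = 732.2 N.
Along the slope the weight component is m g sin θ = 182.6 N; friction must supply exactly this, acting up-slope.
Static friction can supply at most μ_s N = 139.1 N.
|182.6| exceeds 139.1 N, so the crate slips down-slope; friction is kinetic, f = μ_k N = 0.08×732.2 = 58.6 N.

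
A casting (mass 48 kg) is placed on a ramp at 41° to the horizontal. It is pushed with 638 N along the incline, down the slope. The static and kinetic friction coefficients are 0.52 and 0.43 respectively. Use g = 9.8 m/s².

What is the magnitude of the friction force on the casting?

Normal force: N = m g cos θ = 48 × 9.8 × cos 41° = 355 N.
The friction needed for equilibrium is m g sin θ + P = 308.6 + 638 = 946.6 N, measured positive up-slope.
The static-friction ceiling is μ_s N = 0.52 × 355 = 184.6 N.
|946.6| exceeds 184.6 N, so the casting slips down-slope; friction is kinetic, f = μ_k N = 0.43×355 = 153 N.

f ≈ 153 N (up the incline)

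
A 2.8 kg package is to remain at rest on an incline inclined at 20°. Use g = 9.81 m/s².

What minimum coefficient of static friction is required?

μ_s,min ≈ 0.364

At the slip threshold m g sin θ = μ_s m g cos θ, so μ_s,min = tan θ.
μ_s,min = tan 20° = 0.364.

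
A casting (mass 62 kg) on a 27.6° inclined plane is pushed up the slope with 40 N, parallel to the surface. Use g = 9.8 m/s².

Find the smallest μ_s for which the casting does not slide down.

N = m g cos θ = 538.5 N.
Friction must make up the shortfall along the incline: f = m g sin θ − P = 281.5 − 40 = 241.5 N.
At the threshold f = μ_s N, so μ_s,min = 241.5/538.5 = 0.449.

μ_s,min ≈ 0.449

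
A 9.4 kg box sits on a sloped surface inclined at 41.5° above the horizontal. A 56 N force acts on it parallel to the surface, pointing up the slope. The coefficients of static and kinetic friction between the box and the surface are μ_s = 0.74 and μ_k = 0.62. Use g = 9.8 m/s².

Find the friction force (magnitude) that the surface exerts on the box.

The normal reaction is N = m g cos θ = 68.99 N.
For equilibrium along the incline the friction force must supply f = m g sin θ − P = 61.04 − 56 = 5.041 N (positive meaning up-slope).
The static-friction ceiling is μ_s N = 0.74 × 68.99 = 51.06 N.
Since |5.041| ≤ 51.06 N, no slip — friction simply equals what equilibrium demands.

f ≈ 5.04 N (up the incline)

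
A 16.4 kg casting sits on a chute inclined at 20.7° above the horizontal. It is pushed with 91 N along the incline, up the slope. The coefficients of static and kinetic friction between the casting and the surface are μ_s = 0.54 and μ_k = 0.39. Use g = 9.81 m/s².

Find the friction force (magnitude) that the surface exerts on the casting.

f ≈ 34.1 N (down the incline)

Normal force: N = m g cos θ = 16.4 × 9.81 × cos 20.7° = 150.5 N.
The friction needed for equilibrium is m g sin θ − P = 56.87 − 91 = -34.13 N, measured positive up-slope.
The static-friction ceiling is μ_s N = 0.54 × 150.5 = 81.27 N.
Since |-34.13| ≤ 81.27 N, the casting remains in static equilibrium and friction takes exactly the required value.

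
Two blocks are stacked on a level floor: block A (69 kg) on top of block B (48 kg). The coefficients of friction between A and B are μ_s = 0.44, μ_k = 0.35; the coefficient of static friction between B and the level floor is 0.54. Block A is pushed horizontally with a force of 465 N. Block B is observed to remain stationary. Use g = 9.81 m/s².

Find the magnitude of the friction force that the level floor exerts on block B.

The normal force B exerts on A is simply A's weight, N₁ = 676.9 N.
So the A–B interface can sustain at most μ_s N₁ = 297.8 N of static friction.
P = 465 N exceeds that limit, so A slips over B and the interface friction becomes kinetic: f₁ = μ_k N₁ = 0.35×676.9 = 237 N.
By Newton's third law B feels 237 N forward from A. With B stationary, the floor's static friction on B balances it: f₂ = 237 N (well within μ_s(m_A+m_B)g = 619.8 N).

f ≈ 237 N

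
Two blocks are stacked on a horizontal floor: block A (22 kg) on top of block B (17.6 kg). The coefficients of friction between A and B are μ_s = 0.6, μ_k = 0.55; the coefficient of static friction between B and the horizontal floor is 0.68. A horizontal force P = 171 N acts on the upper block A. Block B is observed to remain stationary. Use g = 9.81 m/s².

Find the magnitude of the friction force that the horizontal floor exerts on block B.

f ≈ 119 N

Normal force at the A–B interface: N₁ = m_A g = 215.8 N.
Maximum static friction on A from B: μ_s N₁ = 0.6×215.8 = 129.5 N.
P = 171 N exceeds that limit, so A slips over B and the interface friction becomes kinetic: f₁ = μ_k N₁ = 0.55×215.8 = 119 N.
By Newton's third law B feels 119 N forward from A. With B stationary, the floor's static friction on B balances it: f₂ = 119 N (well within μ_s(m_A+m_B)g = 264.2 N).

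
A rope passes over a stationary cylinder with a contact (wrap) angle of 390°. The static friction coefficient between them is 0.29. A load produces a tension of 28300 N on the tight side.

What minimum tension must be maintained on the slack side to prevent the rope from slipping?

Capstan equation at impending slip: T_tight/T_slack = e^{μβ}.
β = 390° = 6.807 rad; e^{μβ} = e^{0.29×6.807} = 7.199.
T_slack = T_tight / e^{μβ} = 28300 / 7.199 = 3930 N.

T_min ≈ 3930 N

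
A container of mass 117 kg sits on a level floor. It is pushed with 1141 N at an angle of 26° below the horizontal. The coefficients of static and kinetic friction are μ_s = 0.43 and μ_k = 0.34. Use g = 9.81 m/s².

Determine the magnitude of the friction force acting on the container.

Vertical equilibrium gives N = m g + P sin α = 1648 N.
For equilibrium, f = P cos α = 1141×cos 26° = 1026 N.
The static-friction limit is μ_s N = 708.6 N.
1026 > 708.6 N → the container slides; f = μ_k N = 0.34×1648 = 560 N.

f ≈ 560 N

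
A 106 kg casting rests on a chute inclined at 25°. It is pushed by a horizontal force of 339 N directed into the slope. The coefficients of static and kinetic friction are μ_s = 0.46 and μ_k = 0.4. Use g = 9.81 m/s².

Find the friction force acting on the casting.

f ≈ 132 N (up the incline)

Resolve perpendicular to the incline: N = m g cos θ + P sin θ = 106×9.81×cos 25° + 339×sin 25° = 1086 N.
Along the incline, the net driving force (taking up-slope positive) is P cos θ − m g sin θ = 307.2 − 439.5 = -132.2 N, so equilibrium requires friction f = 132.2 N (up-slope).
Maximum static friction: μ_s N = 0.46 × 1086 = 499.4 N.
Since 132.2 N is within the 499.4 N limit, the casting stays put and friction is exactly 132 N.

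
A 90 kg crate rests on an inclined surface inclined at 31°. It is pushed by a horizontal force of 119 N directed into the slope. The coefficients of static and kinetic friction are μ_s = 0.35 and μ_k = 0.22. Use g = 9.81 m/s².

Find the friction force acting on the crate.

Resolve perpendicular to the incline: N = m g cos θ + P sin θ = 90×9.81×cos 31° + 119×sin 31° = 818.1 N.
Parallel to the incline: P cos θ − m g sin θ = 102 − 454.7 = -352.7 N; the friction needed to balance this is 352.7 N acting up the slope.
Maximum static friction: μ_s N = 0.35 × 818.1 = 286.3 N.
|f_req| = 352.7 > 286.3 N → the crate slides down the incline; f = μ_k N = 0.22 × 818.1 = 180 N.

f ≈ 180 N (up the incline)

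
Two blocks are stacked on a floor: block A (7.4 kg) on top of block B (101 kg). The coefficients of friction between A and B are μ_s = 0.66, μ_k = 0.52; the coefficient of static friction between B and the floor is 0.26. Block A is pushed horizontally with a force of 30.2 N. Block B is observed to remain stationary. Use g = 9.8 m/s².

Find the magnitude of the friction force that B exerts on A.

f ≈ 30.2 N

Normal force at the A–B interface: N₁ = m_A g = 72.52 N.
So the A–B interface can sustain at most μ_s N₁ = 47.86 N of static friction.
Since P = 30.2 N ≤ 47.86 N, A does not slip on B; friction on A equals P = 30.2 N.
B experiences an equal 30.2 N forward from A (third law). B is in equilibrium, so the floor supplies f₂ = 30.2 N of static friction (limit μ_s(m_A+m_B)g = 276.2 N, not exceeded).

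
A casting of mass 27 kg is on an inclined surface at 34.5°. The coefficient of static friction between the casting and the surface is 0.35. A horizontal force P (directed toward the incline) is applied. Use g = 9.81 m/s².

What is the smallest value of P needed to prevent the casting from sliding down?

The casting tends to slide down (tan θ > μ_s), so at the point of impending slip friction acts up-slope at its limit: f = μ_s N.
Perpendicular to the incline: N = m g cos θ + P sin θ.
Along the incline: P cos θ + μ_s N = m g sin θ, i.e. P cos θ + μ_s (m g cos θ + P sin θ) = m g sin θ.
Solving, P (cos θ + μ_s sin θ) = m g (sin θ − μ_s cos θ), so P = 265×0.278/1.022 = 72 N.

P_min ≈ 72 N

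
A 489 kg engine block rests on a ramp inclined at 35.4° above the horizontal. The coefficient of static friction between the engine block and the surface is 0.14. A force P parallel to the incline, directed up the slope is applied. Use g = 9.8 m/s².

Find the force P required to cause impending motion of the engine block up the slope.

At impending motion up the slope, friction acts down-slope at its limit: f = μ_s N.
P is parallel to the surface, so N = m g cos θ = 3910 N.
Along the incline: P = m g sin θ + μ_s N = 2780 + 0.14×3910 = 3320 N.

P ≈ 3320 N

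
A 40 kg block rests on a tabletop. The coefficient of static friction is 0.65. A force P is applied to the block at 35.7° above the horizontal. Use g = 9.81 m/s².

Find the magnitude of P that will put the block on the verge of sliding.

P ≈ 214 N

N = m g − P sin α (the pull lifts the block).
At impending slip, P cos α = μ_s N = μ_s (m g − P sin α).
Solving: P (cos α + μ_s sin α) = μ_s m g → P = 0.65×392/(cos 35.7° + 0.65 sin 35.7°) = 255/1.191 = 214 N.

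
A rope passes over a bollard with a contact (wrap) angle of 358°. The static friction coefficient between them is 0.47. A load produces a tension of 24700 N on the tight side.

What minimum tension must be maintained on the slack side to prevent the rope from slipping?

Capstan equation at impending slip: T_tight/T_slack = e^{μβ}.
β = 358° = 6.248 rad; e^{μβ} = e^{0.47×6.248} = 18.85.
T_slack = T_tight / e^{μβ} = 24700 / 18.85 = 1310 N.

T_min ≈ 1310 N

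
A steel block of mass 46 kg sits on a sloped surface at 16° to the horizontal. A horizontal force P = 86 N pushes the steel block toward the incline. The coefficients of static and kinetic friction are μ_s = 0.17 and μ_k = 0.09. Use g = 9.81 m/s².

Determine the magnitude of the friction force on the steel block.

f ≈ 41.7 N (up the incline)

Normal direction: N = m g cos θ + P sin θ = 457.5 N.
Parallel to the incline: P cos θ − m g sin θ = 82.67 − 124.4 = -41.72 N; the friction needed to balance this is 41.72 N acting up the slope.
Maximum static friction: μ_s N = 0.17 × 457.5 = 77.77 N.
Since 41.72 N is within the 77.77 N limit, the steel block stays put and friction is exactly 41.7 N.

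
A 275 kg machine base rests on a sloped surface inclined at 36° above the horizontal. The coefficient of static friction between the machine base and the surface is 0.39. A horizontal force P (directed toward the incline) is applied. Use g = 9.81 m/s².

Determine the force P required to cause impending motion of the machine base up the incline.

P ≈ 4200 N

At impending motion up the slope, friction acts down-slope at its limit: f = μ_s N.
Perpendicular to the incline: N = m g cos θ + P sin θ.
Along the incline: P cos θ = m g sin θ + μ_s N = m g sin θ + μ_s (m g cos θ + P sin θ).
Solving, P (cos θ − μ_s sin θ) = m g (sin θ + μ_s cos θ), so P = 275×9.81×(sin 36° + 0.39 cos 36°)/(cos 36° − 0.39 sin 36°) = 2700×0.9033/0.5798 = 4200 N.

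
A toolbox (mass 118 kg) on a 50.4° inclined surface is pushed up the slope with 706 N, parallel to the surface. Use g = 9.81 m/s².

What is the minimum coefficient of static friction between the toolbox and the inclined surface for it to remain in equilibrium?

N = m g cos θ = 737.9 N.
Friction must make up the shortfall along the incline: f = m g sin θ − P = 891.9 − 706 = 185.9 N.
At the threshold f = μ_s N, so μ_s,min = 185.9/737.9 = 0.252.

μ_s,min ≈ 0.252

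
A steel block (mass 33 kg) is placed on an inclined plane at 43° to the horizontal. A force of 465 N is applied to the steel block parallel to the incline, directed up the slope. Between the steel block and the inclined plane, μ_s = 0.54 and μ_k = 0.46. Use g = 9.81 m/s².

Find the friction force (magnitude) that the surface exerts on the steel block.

f ≈ 109 N (down the incline)

The normal reaction is N = m g cos θ = 236.8 N.
For equilibrium along the incline the friction force must supply f = m g sin θ − P = 220.8 − 465 = -244.2 N (positive meaning up-slope).
Static friction can supply at most μ_s N = 127.9 N.
|-244.2| exceeds 127.9 N, so the steel block slips up-slope; friction is kinetic, f = μ_k N = 0.46×236.8 = 109 N.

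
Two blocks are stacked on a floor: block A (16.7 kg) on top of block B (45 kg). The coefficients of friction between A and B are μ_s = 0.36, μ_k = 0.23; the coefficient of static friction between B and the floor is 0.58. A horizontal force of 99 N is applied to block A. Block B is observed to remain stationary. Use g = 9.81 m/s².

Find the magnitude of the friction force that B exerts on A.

f ≈ 37.7 N

Normal force at the A–B interface: N₁ = m_A g = 163.8 N.
Maximum static friction on A from B: μ_s N₁ = 0.36×163.8 = 58.98 N.
P = 99 N exceeds that limit, so A slips over B and the interface friction becomes kinetic: f₁ = μ_k N₁ = 0.23×163.8 = 37.7 N.
By Newton's third law B feels 37.7 N forward from A. With B stationary, the floor's static friction on B balances it: f₂ = 37.7 N (well within μ_s(m_A+m_B)g = 351.1 N).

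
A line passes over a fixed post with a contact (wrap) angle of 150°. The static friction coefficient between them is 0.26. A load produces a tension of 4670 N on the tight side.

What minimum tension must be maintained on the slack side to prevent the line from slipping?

T_min ≈ 2360 N

Capstan equation at impending slip: T_tight/T_slack = e^{μβ}.
β = 150° = 2.618 rad; e^{μβ} = e^{0.26×2.618} = 1.975.
T_slack = T_tight / e^{μβ} = 4670 / 1.975 = 2360 N.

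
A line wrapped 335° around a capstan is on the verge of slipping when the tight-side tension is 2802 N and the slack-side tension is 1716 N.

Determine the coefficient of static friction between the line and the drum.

μ ≈ 0.0839

T₂/T₁ = e^{μβ} → μ = ln(T₂/T₁)/β.
β = 335° = 5.847 rad.
μ = ln(2802/1716)/5.847 = ln(1.633)/5.847 = 0.0839.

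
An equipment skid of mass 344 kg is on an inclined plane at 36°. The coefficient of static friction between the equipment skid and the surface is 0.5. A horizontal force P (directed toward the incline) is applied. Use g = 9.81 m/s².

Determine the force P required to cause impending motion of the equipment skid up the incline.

P ≈ 6500 N

At impending motion up the slope, friction acts down-slope at its limit: f = μ_s N.
Perpendicular to the incline: N = m g cos θ + P sin θ.
Along the incline: P cos θ = m g sin θ + μ_s N = m g sin θ + μ_s (m g cos θ + P sin θ).
Solving, P (cos θ − μ_s sin θ) = m g (sin θ + μ_s cos θ), so P = 344×9.81×(sin 36° + 0.5 cos 36°)/(cos 36° − 0.5 sin 36°) = 3370×0.9923/0.5151 = 6500 N.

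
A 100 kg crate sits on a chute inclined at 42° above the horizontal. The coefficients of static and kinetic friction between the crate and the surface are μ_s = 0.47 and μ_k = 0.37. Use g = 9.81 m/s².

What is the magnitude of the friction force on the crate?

Perpendicular to the surface, N = m g cos θ = 100·9.81·cos 42° = 729 N.
Along the slope the weight component is m g sin θ = 656.4 N; friction must supply exactly this, acting up-slope.
The static-friction ceiling is μ_s N = 0.47 × 729 = 342.6 N.
Since |656.4| > 342.6 N, static friction cannot hold it; the crate slides down the incline and kinetic friction applies: f = μ_k N = 0.37 × 729 = 270 N.

f ≈ 270 N (up the incline)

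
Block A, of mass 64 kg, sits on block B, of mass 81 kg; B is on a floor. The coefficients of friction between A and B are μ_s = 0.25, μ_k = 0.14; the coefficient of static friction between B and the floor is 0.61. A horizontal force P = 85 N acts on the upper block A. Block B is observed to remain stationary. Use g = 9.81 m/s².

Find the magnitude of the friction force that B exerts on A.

f ≈ 85 N

Between the blocks, N₁ = m_A g = 627.8 N.
So the A–B interface can sustain at most μ_s N₁ = 157 N of static friction.
P = 85 N is within that limit, so A and B move together (both at rest); the A–B friction is simply f₁ = P = 85 N.
B experiences an equal 85 N forward from A (third law). B is in equilibrium, so the floor supplies f₂ = 85 N of static friction (limit μ_s(m_A+m_B)g = 867.7 N, not exceeded).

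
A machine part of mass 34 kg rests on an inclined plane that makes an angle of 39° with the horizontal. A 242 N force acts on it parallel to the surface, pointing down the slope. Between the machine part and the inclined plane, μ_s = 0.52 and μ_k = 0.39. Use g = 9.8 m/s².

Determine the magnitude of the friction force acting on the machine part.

f ≈ 101 N (up the incline)

The normal reaction is N = m g cos θ = 258.9 N.
For equilibrium along the incline the friction force must supply f = m g sin θ + P = 209.7 + 242 = 451.7 N (positive meaning up-slope).
The static-friction ceiling is μ_s N = 0.52 × 258.9 = 134.7 N.
|451.7| exceeds 134.7 N, so the machine part slips down-slope; friction is kinetic, f = μ_k N = 0.39×258.9 = 101 N.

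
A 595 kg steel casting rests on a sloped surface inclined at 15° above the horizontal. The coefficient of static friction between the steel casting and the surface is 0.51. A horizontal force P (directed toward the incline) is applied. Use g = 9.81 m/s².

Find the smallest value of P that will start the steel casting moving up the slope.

P ≈ 5260 N

At impending motion up the slope, friction acts down-slope at its limit: f = μ_s N.
Perpendicular to the incline: N = m g cos θ + P sin θ.
Along the incline: P cos θ = m g sin θ + μ_s N = m g sin θ + μ_s (m g cos θ + P sin θ).
Solving, P (cos θ − μ_s sin θ) = m g (sin θ + μ_s cos θ), so P = 595×9.81×(sin 15° + 0.51 cos 15°)/(cos 15° − 0.51 sin 15°) = 5840×0.7514/0.8339 = 5260 N.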